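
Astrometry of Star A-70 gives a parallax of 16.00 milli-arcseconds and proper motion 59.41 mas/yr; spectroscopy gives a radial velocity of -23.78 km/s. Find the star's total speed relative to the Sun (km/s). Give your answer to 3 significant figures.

d = 1/p = 1/0.01600″ = 62.5 pc.
μ = 59.41 mas/yr = 0.05941 ″/yr.
v_t = 4.740 μ d = 4.740 × 0.05941 × 62.5 = 17.6 km/s.
v = √(v_r² + v_t²) = √((-23.78)² + 17.6²) = √875.248 = 29.585 km/s.

29.6 km/s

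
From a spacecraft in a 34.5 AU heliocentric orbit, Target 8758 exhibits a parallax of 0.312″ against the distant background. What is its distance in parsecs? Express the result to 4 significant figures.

With baseline B (in AU) and parallax p (in arcsec), d = B/p parsecs.
d = 34.5 / 0.312 = 110.58 pc.

110.6 pc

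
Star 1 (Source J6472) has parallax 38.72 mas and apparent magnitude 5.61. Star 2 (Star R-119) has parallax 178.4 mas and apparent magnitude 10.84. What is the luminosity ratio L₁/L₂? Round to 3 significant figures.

L₁/L₂ = 2620

d₁ = 1/p₁ = 1/0.03872″ = 25.826 pc; d₂ = 1/p₂ = 1/0.1784″ = 5.6054 pc.
M₁ = m₁ − 5 log₁₀ d₁ + 5 = 5.61 − 7.0603 + 5 = 3.5497.
M₂ = 10.84 − 3.7430 + 5 = 12.0970.
L₁/L₂ = 10^(0.4(M₂ − M₁)) = 10^(0.4 × 8.5473) = 10^3.41892 = 2623.7.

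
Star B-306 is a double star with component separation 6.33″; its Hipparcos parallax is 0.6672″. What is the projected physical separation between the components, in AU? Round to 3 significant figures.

9.49 AU

d = 1/p = 1/0.6672″ = 1.4988 pc.
At distance d (pc), an angle of θ arcsec spans θ·d AU: s = 6.33 × 1.4988 = 9.4874 AU.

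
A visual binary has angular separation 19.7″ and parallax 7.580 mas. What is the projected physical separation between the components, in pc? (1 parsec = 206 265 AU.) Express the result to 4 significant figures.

d = 1/p = 1/0.007580″ = 131.93 pc.
At distance d (pc), an angle of θ arcsec spans θ·d AU: s = 19.7 × 131.93 = 2599 AU.
= 2599 / 206265 = 0.012600 pc.

0.01260 pc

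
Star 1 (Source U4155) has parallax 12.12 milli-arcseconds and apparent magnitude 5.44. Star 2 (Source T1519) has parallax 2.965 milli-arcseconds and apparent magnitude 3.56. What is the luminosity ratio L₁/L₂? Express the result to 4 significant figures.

d₁ = 1/p₁ = 1/0.01212″ = 82.508 pc; d₂ = 1/p₂ = 1/0.002965″ = 337.27 pc.
M₁ = m₁ − 5 log₁₀ d₁ + 5 = 5.44 − 9.5825 + 5 = 0.8575.
M₂ = 3.56 − 12.6399 + 5 = -4.0799.
L₁/L₂ = 10^(0.4(M₂ − M₁)) = 10^(0.4 × (-4.9374)) = 10^(-1.97496) = 0.010594.

L₁/L₂ = 0.01059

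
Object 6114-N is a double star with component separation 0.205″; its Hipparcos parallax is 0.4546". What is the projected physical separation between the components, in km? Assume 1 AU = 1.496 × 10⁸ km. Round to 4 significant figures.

d = 1/p = 1/0.4546″ = 2.1997 pc.
At distance d (pc), an angle of θ arcsec spans θ·d AU: s = 0.205 × 2.1997 = 0.45094 AU.
= 0.45094 × 1.496 × 10⁸ km = 6.7461 × 10^7 km.

6.746 × 10^7 km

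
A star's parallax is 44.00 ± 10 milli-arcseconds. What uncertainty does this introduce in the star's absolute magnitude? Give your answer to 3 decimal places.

M = m − 5 log₁₀ d + 5 = m + 5 log₁₀ p + 5, so ∂M/∂p = 5/(p ln 10).
σ_M = (5/ln 10) · (σ_p/p) = 2.1715 × 10/44.00 = 2.1715 × 0.22727 = 0.49352.

σ_M = 0.494 mag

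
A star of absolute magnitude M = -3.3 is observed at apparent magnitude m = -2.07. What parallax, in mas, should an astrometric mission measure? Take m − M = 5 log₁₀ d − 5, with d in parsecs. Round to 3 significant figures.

56.8 mas

m − M = -2.07 − (-3.3) = 1.23.
d = 10^((m−M)/5 + 1) = 10^1.246 = 17.62 pc.
p = 1/d = 1/17.62 = 0.056754 arcsec = 56.754 mas.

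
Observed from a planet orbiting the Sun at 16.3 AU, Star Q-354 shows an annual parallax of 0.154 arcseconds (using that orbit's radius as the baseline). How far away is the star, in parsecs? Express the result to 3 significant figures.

106 pc

With baseline B (in AU) and parallax p (in arcsec), d = B/p parsecs.
d = 16.3 / 0.154 = 105.84 pc.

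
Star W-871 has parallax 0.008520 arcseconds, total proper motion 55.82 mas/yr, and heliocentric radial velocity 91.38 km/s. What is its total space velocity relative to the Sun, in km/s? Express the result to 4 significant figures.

d = 1/p = 1/0.008520″ = 117.37 pc.
μ = 55.82 mas/yr = 0.05582 ″/yr.
v_t = 4.740 μ d = 4.740 × 0.05582 × 117.37 = 31.055 km/s.
v = √(v_r² + v_t²) = √(91.38² + 31.055²) = √9314.72 = 96.513 km/s.

96.51 km/s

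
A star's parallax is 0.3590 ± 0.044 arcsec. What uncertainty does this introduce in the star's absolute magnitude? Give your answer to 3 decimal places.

M = m − 5 log₁₀ d + 5 = m + 5 log₁₀ p + 5, so ∂M/∂p = 5/(p ln 10).
σ_M = (5/ln 10) · (σ_p/p) = 2.1715 × 0.044/0.3590 = 2.1715 × 0.12256 = 0.26614.

σ_M = 0.266 mag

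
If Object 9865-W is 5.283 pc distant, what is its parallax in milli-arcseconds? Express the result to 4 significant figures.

p = 1/d = 1/5.283 = 0.18929 arcsec.
= 0.18929 × 1000 = 189.29 mas.

189.3 mas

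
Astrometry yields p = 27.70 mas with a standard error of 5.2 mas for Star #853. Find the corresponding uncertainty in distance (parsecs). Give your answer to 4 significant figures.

d = 1/p, so σ_d = σ_p / p².
σ_d = 0.00520 / (0.02770)² = 0.00520 / 0.00076729 = 6.7771 pc.

6.777 pc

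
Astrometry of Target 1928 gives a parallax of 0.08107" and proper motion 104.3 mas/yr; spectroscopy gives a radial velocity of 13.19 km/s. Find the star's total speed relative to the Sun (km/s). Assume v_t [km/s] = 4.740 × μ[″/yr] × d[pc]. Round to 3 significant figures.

d = 1/p = 1/0.08107″ = 12.335 pc.
μ = 104.3 mas/yr = 0.1043 ″/yr.
v_t = 4.740 μ d = 4.740 × 0.1043 × 12.335 = 6.0982 km/s.
v = √(v_r² + v_t²) = √(13.19² + 6.0982²) = √211.164 = 14.531 km/s.

14.5 km/s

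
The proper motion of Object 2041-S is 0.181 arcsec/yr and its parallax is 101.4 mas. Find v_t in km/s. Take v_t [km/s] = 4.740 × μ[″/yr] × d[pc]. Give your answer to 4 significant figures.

d = 1/p = 1/0.1014″ = 9.8619 pc.
v_t = 4.74 × μ × d = 4.74 × 0.181 × 9.8619 = 8.4609 km/s.

8.461 km/s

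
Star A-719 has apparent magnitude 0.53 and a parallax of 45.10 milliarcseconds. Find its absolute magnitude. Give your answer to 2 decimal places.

d = 1/p = 1/0.04510″ = 22.173 pc.
m − M = 5 log₁₀(22.173) − 5 = 6.7291 − 5 = 1.7291.
M = m − (m − M) = 0.53 − 1.7291 = -1.20.

M = -1.20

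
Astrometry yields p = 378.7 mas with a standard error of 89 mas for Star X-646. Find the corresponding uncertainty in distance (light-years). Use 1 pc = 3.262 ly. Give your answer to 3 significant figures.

2.02 ly

d = 1/p, so σ_d = σ_p / p².
σ_d = 0.0890 / (0.3787)² = 0.0890 / 0.14341 = 0.6206 pc = 0.6206 × 3.262 ly = 2.0244 ly.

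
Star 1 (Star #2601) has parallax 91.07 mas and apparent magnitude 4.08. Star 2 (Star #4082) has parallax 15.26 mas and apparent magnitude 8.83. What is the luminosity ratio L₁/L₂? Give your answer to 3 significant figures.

L₁/L₂ = 2.23

d₁ = 1/p₁ = 1/0.09107″ = 10.981 pc; d₂ = 1/p₂ = 1/0.01526″ = 65.531 pc.
M₁ = m₁ − 5 log₁₀ d₁ + 5 = 4.08 − 5.2032 + 5 = 3.8768.
M₂ = 8.83 − 9.0822 + 5 = 4.7478.
L₁/L₂ = 10^(0.4(M₂ − M₁)) = 10^(0.4 × 0.8710) = 10^0.34840 = 2.2305.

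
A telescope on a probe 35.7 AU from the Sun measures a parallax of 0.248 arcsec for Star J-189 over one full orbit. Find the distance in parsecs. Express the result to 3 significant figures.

With baseline B (in AU) and parallax p (in arcsec), d = B/p parsecs.
d = 35.7 / 0.248 = 143.95 pc.

144 pc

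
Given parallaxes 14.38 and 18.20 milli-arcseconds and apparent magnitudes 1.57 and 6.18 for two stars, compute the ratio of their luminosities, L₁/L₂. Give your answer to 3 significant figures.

L₁/L₂ = 112

d₁ = 1/p₁ = 1/0.01438″ = 69.541 pc; d₂ = 1/p₂ = 1/0.01820″ = 54.945 pc.
M₁ = m₁ − 5 log₁₀ d₁ + 5 = 1.57 − 9.2112 + 5 = -2.6412.
M₂ = 6.18 − 8.6996 + 5 = 2.4804.
L₁/L₂ = 10^(0.4(M₂ − M₁)) = 10^(0.4 × 5.1216) = 10^2.04864 = 111.85.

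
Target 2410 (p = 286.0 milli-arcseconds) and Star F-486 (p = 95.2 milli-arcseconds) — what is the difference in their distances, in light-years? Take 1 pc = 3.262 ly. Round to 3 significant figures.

d_A = 1/0.2860″ = 3.4965 pc; d_B = 1/0.09520″ = 10.504 pc.
|d_B − d_A| = |10.504 − 3.4965| = 7.0075 pc = 7.0075 × 3.262 ly = 22.858 ly.

22.9 ly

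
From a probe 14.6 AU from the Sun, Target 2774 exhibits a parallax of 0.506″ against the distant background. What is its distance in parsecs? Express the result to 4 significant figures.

With baseline B (in AU) and parallax p (in arcsec), d = B/p parsecs.
d = 14.6 / 0.506 = 28.854 pc.

28.85 pc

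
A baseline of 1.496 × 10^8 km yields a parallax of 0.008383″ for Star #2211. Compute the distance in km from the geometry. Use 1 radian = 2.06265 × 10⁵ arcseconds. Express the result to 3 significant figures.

3.68 × 10^15 km

θ = 0.008383″ = 0.008383/206265 = 4.0642 × 10^-8 rad.
d = B/θ = (1.496 × 10^8) / (4.0642 × 10^-8) = 3.6809 × 10^15 km.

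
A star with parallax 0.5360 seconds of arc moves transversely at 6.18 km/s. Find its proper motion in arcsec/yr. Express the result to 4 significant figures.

d = 1/p = 1/0.5360″ = 1.8657 pc.
μ = v_t / (4.74 d) = 6.18 / (4.74 × 1.8657) = 6.18 / 8.8434 = 0.69883 ″/yr.

0.6988 arcsec/yr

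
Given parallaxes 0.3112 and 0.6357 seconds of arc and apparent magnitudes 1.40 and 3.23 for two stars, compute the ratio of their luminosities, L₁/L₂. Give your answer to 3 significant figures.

d₁ = 1/p₁ = 1/0.3112″ = 3.2134 pc; d₂ = 1/p₂ = 1/0.6357″ = 1.5731 pc.
M₁ = m₁ − 5 log₁₀ d₁ + 5 = 1.40 − 2.5348 + 5 = 3.8652.
M₂ = 3.23 − 0.9838 + 5 = 7.2462.
L₁/L₂ = 10^(0.4(M₂ − M₁)) = 10^(0.4 × 3.3810) = 10^1.35240 = 22.511.

L₁/L₂ = 22.5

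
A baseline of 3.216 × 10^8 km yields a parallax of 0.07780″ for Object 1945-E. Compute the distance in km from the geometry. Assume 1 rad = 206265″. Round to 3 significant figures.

θ = 0.07780″ = 0.07780/206265 = 3.7718 × 10^-7 rad.
d = B/θ = (3.216 × 10^8) / (3.7718 × 10^-7) = 8.5264 × 10^14 km.

8.53 × 10^14 km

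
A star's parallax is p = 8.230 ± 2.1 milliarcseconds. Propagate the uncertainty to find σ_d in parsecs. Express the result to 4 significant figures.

31.00 pc

d = 1/p, so σ_d = σ_p / p².
σ_d = 0.00210 / (0.008230)² = 0.00210 / 0.000067733 = 31.004 pc.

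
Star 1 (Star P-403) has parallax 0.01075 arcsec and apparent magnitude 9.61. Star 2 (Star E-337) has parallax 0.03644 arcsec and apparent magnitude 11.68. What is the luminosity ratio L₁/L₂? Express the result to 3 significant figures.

d₁ = 1/p₁ = 1/0.01075″ = 93.023 pc; d₂ = 1/p₂ = 1/0.03644″ = 27.442 pc.
M₁ = m₁ − 5 log₁₀ d₁ + 5 = 9.61 − 9.8430 + 5 = 4.7670.
M₂ = 11.68 − 7.1921 + 5 = 9.4879.
L₁/L₂ = 10^(0.4(M₂ − M₁)) = 10^(0.4 × 4.7209) = 10^1.88836 = 77.332.

L₁/L₂ = 77.3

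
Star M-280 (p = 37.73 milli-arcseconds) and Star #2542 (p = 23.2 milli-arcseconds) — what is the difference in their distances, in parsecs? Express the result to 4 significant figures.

16.60 pc

d_A = 1/0.03773″ = 26.504 pc; d_B = 1/0.02320″ = 43.103 pc.
|d_B − d_A| = |43.103 − 26.504| = 16.599 pc.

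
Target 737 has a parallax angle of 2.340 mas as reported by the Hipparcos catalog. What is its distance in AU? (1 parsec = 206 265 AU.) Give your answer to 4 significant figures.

p = 2.340 mas = 0.002340 arcsec.
d = 1/p = 1/0.002340 = 427.35 pc.
In AU: 427.35 × 206265 = 8.8147 × 10^7 AU.

8.815 × 10^7 AU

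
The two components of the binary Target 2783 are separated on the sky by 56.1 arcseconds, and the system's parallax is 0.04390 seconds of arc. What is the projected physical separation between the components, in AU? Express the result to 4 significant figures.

1278 AU

d = 1/p = 1/0.04390″ = 22.779 pc.
At distance d (pc), an angle of θ arcsec spans θ·d AU: s = 56.1 × 22.779 = 1277.9 AU.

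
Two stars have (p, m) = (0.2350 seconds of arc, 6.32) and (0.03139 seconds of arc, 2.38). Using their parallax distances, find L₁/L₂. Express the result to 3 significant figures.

L₁/L₂ = 0.000474

d₁ = 1/p₁ = 1/0.2350″ = 4.2553 pc; d₂ = 1/p₂ = 1/0.03139″ = 31.857 pc.
M₁ = m₁ − 5 log₁₀ d₁ + 5 = 6.32 − 3.1447 + 5 = 8.1753.
M₂ = 2.38 − 7.5160 + 5 = -0.1360.
L₁/L₂ = 10^(0.4(M₂ − M₁)) = 10^(0.4 × (-8.3113)) = 10^(-3.32452) = 0.00047367.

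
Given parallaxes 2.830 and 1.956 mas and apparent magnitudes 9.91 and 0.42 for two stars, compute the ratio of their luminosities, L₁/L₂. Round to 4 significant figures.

d₁ = 1/p₁ = 1/0.002830″ = 353.36 pc; d₂ = 1/p₂ = 1/0.001956″ = 511.25 pc.
M₁ = m₁ − 5 log₁₀ d₁ + 5 = 9.91 − 12.7411 + 5 = 2.1689.
M₂ = 0.42 − 13.5432 + 5 = -8.1232.
L₁/L₂ = 10^(0.4(M₂ − M₁)) = 10^(0.4 × (-10.2921)) = 10^(-4.11684) = 0.000076412.

L₁/L₂ = 7.641 × 10^-5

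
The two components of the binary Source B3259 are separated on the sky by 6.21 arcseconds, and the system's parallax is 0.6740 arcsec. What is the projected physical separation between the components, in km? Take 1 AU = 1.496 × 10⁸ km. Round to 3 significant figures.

1.38 × 10^9 km

d = 1/p = 1/0.6740″ = 1.4837 pc.
At distance d (pc), an angle of θ arcsec spans θ·d AU: s = 6.21 × 1.4837 = 9.2138 AU.
= 9.2138 × 1.496 × 10⁸ km = 1.3784 × 10^9 km.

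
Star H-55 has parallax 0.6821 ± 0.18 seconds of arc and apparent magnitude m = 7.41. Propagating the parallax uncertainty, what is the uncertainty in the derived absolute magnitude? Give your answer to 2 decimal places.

M = m − 5 log₁₀ d + 5 = m + 5 log₁₀ p + 5, so ∂M/∂p = 5/(p ln 10).
σ_M = (5/ln 10) · (σ_p/p) = 2.1715 × 0.18/0.6821 = 2.1715 × 0.26389 = 0.57304.

σ_M = 0.57 mag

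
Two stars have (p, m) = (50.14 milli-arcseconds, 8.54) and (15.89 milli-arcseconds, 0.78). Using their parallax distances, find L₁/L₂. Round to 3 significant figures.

L₁/L₂ = 7.90 × 10^-5

d₁ = 1/p₁ = 1/0.05014″ = 19.944 pc; d₂ = 1/p₂ = 1/0.01589″ = 62.933 pc.
M₁ = m₁ − 5 log₁₀ d₁ + 5 = 8.54 − 6.4991 + 5 = 7.0409.
M₂ = 0.78 − 8.9944 + 5 = -3.2144.
L₁/L₂ = 10^(0.4(M₂ − M₁)) = 10^(0.4 × (-10.2553)) = 10^(-4.10212) = 0.000079046.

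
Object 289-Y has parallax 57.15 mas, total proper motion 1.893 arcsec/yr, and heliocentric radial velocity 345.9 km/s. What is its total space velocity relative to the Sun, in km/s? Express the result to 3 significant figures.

d = 1/p = 1/0.05715″ = 17.498 pc.
v_t = 4.740 μ d = 4.740 × 1.893 × 17.498 = 157.01 km/s.
v = √(v_r² + v_t²) = √(345.9² + 157.01²) = √144299 = 379.87 km/s.

380 km/s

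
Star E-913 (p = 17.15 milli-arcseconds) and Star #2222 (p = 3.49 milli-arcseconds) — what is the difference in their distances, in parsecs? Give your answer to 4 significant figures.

228.2 pc

d_A = 1/0.01715″ = 58.309 pc; d_B = 1/0.003490″ = 286.53 pc.
|d_B − d_A| = |286.53 − 58.309| = 228.22 pc.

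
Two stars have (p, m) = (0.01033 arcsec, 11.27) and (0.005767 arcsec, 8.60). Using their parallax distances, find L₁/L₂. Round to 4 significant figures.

L₁/L₂ = 0.02665

d₁ = 1/p₁ = 1/0.01033″ = 96.805 pc; d₂ = 1/p₂ = 1/0.005767″ = 173.4 pc.
M₁ = m₁ − 5 log₁₀ d₁ + 5 = 11.27 − 9.9295 + 5 = 6.3405.
M₂ = 8.60 − 11.1952 + 5 = 2.4048.
L₁/L₂ = 10^(0.4(M₂ − M₁)) = 10^(0.4 × (-3.9357)) = 10^(-1.57428) = 0.026651.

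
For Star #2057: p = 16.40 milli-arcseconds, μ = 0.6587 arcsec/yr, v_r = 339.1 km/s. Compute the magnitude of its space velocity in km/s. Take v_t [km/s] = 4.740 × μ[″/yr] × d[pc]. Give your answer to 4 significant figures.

d = 1/p = 1/0.01640″ = 60.976 pc.
v_t = 4.740 μ d = 4.740 × 0.6587 × 60.976 = 190.38 km/s.
v = √(v_r² + v_t²) = √(339.1² + 190.38²) = √151233 = 388.89 km/s.

388.9 km/s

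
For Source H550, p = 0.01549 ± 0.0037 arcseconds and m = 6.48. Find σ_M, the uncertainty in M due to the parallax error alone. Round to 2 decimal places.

σ_M = 0.52 mag

M = m − 5 log₁₀ d + 5 = m + 5 log₁₀ p + 5, so ∂M/∂p = 5/(p ln 10).
σ_M = (5/ln 10) · (σ_p/p) = 2.1715 × 0.0037/0.01549 = 2.1715 × 0.23886 = 0.51868.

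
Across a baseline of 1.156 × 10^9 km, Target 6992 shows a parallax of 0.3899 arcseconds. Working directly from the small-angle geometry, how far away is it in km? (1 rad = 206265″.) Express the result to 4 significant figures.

θ = 0.3899″ = 0.3899/206265 = 1.8903 × 10^-6 rad.
d = B/θ = (1.156 × 10^9) / (1.8903 × 10^-6) = 6.1154 × 10^14 km.

6.115 × 10^14 km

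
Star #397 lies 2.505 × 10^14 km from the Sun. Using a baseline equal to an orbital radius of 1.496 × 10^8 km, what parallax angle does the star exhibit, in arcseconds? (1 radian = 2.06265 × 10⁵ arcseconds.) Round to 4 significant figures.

θ ≈ B/d = (1.496 × 10^8) / (2.505 × 10^14) = 5.9721 × 10^-7 rad.
In arcseconds: 5.9721 × 10^-7 × 206265 = 0.12318″.

0.1232 arcsec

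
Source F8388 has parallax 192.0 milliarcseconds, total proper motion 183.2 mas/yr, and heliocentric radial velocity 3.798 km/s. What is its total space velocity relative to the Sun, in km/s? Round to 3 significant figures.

5.91 km/s

d = 1/p = 1/0.1920″ = 5.2083 pc.
μ = 183.2 mas/yr = 0.1832 ″/yr.
v_t = 4.740 μ d = 4.740 × 0.1832 × 5.2083 = 4.5227 km/s.
v = √(v_r² + v_t²) = √(3.798² + 4.5227²) = √34.8796 = 5.9059 km/s.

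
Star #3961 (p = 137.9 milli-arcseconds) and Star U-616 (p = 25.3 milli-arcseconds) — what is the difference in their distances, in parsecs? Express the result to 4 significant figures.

32.27 pc

d_A = 1/0.1379″ = 7.2516 pc; d_B = 1/0.02530″ = 39.526 pc.
|d_B − d_A| = |39.526 − 7.2516| = 32.274 pc.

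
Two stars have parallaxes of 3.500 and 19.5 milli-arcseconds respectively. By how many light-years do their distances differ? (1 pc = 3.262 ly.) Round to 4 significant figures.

764.7 ly

d_A = 1/0.003500″ = 285.71 pc; d_B = 1/0.01950″ = 51.282 pc.
|d_B − d_A| = |51.282 − 285.71| = 234.43 pc = 234.43 × 3.262 ly = 764.71 ly.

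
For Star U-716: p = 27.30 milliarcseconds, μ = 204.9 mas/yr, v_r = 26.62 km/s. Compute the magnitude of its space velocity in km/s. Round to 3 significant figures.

44.4 km/s

d = 1/p = 1/0.02730″ = 36.63 pc.
μ = 204.9 mas/yr = 0.2049 ″/yr.
v_t = 4.740 μ d = 4.740 × 0.2049 × 36.63 = 35.576 km/s.
v = √(v_r² + v_t²) = √(26.62² + 35.576²) = √1974.28 = 44.433 km/s.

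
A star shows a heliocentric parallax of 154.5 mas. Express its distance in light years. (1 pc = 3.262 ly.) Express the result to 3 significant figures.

p = 154.5 mas = 0.1545 arcsec.
d = 1/p = 1/0.1545 = 6.4725 pc.
In light-years: 6.4725 × 3.262 = 21.113 ly.

21.1 light years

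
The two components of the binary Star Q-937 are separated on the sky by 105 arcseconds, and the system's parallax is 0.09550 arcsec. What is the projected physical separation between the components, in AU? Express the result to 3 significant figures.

1100 AU

d = 1/p = 1/0.09550″ = 10.471 pc.
At distance d (pc), an angle of θ arcsec spans θ·d AU: s = 105 × 10.471 = 1099.5 AU.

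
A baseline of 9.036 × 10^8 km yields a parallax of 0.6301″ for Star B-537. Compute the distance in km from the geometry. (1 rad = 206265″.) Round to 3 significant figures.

2.96 × 10^14 km

θ = 0.6301″ = 0.6301/206265 = 3.0548 × 10^-6 rad.
d = B/θ = (9.036 × 10^8) / (3.0548 × 10^-6) = 2.9580 × 10^14 km.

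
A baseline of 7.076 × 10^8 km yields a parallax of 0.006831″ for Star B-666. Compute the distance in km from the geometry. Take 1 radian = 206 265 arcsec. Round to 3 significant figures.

θ = 0.006831″ = 0.006831/206265 = 3.3118 × 10^-8 rad.
d = B/θ = (7.076 × 10^8) / (3.3118 × 10^-8) = 2.1366 × 10^16 km.

2.14 × 10^16 km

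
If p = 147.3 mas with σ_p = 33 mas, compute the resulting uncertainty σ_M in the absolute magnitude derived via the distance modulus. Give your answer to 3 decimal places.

σ_M = 0.486 mag

M = m − 5 log₁₀ d + 5 = m + 5 log₁₀ p + 5, so ∂M/∂p = 5/(p ln 10).
σ_M = (5/ln 10) · (σ_p/p) = 2.1715 × 33/147.3 = 2.1715 × 0.22403 = 0.48648.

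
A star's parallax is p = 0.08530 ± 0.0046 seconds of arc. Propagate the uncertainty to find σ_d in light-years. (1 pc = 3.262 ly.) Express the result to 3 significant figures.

d = 1/p, so σ_d = σ_p / p².
σ_d = 0.00460 / (0.08530)² = 0.00460 / 0.0072761 = 0.63221 pc = 0.63221 × 3.262 ly = 2.0623 ly.

2.06 ly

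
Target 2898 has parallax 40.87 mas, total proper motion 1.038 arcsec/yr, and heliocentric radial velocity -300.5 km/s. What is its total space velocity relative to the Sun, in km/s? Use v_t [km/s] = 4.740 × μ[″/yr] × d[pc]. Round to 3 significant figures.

d = 1/p = 1/0.04087″ = 24.468 pc.
v_t = 4.740 μ d = 4.740 × 1.038 × 24.468 = 120.39 km/s.
v = √(v_r² + v_t²) = √((-300.5)² + 120.39²) = √104794 = 323.72 km/s.

324 km/s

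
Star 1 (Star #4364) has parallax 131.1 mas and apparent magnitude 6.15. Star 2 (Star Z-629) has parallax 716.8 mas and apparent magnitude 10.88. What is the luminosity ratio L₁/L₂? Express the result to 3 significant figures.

d₁ = 1/p₁ = 1/0.1311″ = 7.6278 pc; d₂ = 1/p₂ = 1/0.7168″ = 1.3951 pc.
M₁ = m₁ − 5 log₁₀ d₁ + 5 = 6.15 − 4.4120 + 5 = 6.7380.
M₂ = 10.88 − 0.7230 + 5 = 15.1570.
L₁/L₂ = 10^(0.4(M₂ − M₁)) = 10^(0.4 × 8.4190) = 10^3.36760 = 2331.3.

L₁/L₂ = 2330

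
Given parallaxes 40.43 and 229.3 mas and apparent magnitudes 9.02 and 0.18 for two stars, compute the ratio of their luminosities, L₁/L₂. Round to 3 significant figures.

L₁/L₂ = 0.00936

d₁ = 1/p₁ = 1/0.04043″ = 24.734 pc; d₂ = 1/p₂ = 1/0.2293″ = 4.3611 pc.
M₁ = m₁ − 5 log₁₀ d₁ + 5 = 9.02 − 6.9665 + 5 = 7.0535.
M₂ = 0.18 − 3.1980 + 5 = 1.9820.
L₁/L₂ = 10^(0.4(M₂ − M₁)) = 10^(0.4 × (-5.0715)) = 10^(-2.02860) = 0.0093627.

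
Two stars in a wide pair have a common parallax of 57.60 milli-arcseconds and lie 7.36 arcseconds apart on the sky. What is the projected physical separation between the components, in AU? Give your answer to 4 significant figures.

d = 1/p = 1/0.05760″ = 17.361 pc.
At distance d (pc), an angle of θ arcsec spans θ·d AU: s = 7.36 × 17.361 = 127.78 AU.

127.8 AU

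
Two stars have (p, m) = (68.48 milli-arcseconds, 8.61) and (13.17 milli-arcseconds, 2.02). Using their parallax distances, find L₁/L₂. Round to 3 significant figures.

L₁/L₂ = 8.55 × 10^-5

d₁ = 1/p₁ = 1/0.06848″ = 14.603 pc; d₂ = 1/p₂ = 1/0.01317″ = 75.93 pc.
M₁ = m₁ − 5 log₁₀ d₁ + 5 = 8.61 − 5.8222 + 5 = 7.7878.
M₂ = 2.02 − 9.4021 + 5 = -2.3821.
L₁/L₂ = 10^(0.4(M₂ − M₁)) = 10^(0.4 × (-10.1699)) = 10^(-4.06796) = 0.000085515.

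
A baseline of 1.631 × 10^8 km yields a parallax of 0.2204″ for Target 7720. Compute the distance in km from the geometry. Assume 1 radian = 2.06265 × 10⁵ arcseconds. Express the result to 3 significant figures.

θ = 0.2204″ = 0.2204/206265 = 1.0685 × 10^-6 rad.
d = B/θ = (1.631 × 10^8) / (1.0685 × 10^-6) = 1.5264 × 10^14 km.

1.53 × 10^14 km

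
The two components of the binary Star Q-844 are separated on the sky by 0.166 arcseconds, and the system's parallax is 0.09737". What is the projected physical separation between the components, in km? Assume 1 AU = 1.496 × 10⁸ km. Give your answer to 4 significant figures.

d = 1/p = 1/0.09737″ = 10.27 pc.
At distance d (pc), an angle of θ arcsec spans θ·d AU: s = 0.166 × 10.27 = 1.7048 AU.
= 1.7048 × 1.496 × 10⁸ km = 2.5504 × 10^8 km.

2.550 × 10^8 km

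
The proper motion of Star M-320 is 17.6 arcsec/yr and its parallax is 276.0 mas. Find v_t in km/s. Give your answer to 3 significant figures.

d = 1/p = 1/0.2760″ = 3.6232 pc.
v_t = 4.74 × μ × d = 4.74 × 17.6 × 3.6232 = 302.26 km/s.

302 km/s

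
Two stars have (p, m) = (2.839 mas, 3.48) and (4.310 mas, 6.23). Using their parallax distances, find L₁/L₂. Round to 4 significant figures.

d₁ = 1/p₁ = 1/0.002839″ = 352.24 pc; d₂ = 1/p₂ = 1/0.004310″ = 232.02 pc.
M₁ = m₁ − 5 log₁₀ d₁ + 5 = 3.48 − 12.7342 + 5 = -4.2542.
M₂ = 6.23 − 11.8276 + 5 = -0.5976.
L₁/L₂ = 10^(0.4(M₂ − M₁)) = 10^(0.4 × 3.6566) = 10^1.46264 = 29.016.

L₁/L₂ = 29.02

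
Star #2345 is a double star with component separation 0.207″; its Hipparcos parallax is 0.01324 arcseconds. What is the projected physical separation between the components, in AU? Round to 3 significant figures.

d = 1/p = 1/0.01324″ = 75.529 pc.
At distance d (pc), an angle of θ arcsec spans θ·d AU: s = 0.207 × 75.529 = 15.635 AU.

15.6 AU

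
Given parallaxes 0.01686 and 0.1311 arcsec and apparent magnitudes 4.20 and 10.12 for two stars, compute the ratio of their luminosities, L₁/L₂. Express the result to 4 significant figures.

d₁ = 1/p₁ = 1/0.01686″ = 59.312 pc; d₂ = 1/p₂ = 1/0.1311″ = 7.6278 pc.
M₁ = m₁ − 5 log₁₀ d₁ + 5 = 4.20 − 8.8657 + 5 = 0.3343.
M₂ = 10.12 − 4.4120 + 5 = 10.7080.
L₁/L₂ = 10^(0.4(M₂ − M₁)) = 10^(0.4 × 10.3737) = 10^4.14948 = 14108.

L₁/L₂ = 14110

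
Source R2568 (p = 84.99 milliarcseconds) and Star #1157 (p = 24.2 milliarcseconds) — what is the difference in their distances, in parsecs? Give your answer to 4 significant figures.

29.56 pc

d_A = 1/0.08499″ = 11.766 pc; d_B = 1/0.02420″ = 41.322 pc.
|d_B − d_A| = |41.322 − 11.766| = 29.556 pc.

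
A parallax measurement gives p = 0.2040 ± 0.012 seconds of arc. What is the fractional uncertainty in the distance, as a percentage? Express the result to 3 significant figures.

5.88%

For d = 1/p, |σ_d/d| = |σ_p/p|.
σ_p/p = 0.012 / 0.2040 = 0.058824 = 5.8824%.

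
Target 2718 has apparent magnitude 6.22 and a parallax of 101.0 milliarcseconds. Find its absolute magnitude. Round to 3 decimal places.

M = 6.242

d = 1/p = 1/0.1010″ = 9.901 pc.
m − M = 5 log₁₀(9.901) − 5 = 4.9784 − 5 = -0.0216.
M = m − (m − M) = 6.22 − (-0.0216) = 6.242.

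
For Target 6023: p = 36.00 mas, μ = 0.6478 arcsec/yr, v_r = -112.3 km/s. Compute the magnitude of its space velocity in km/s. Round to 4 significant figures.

141.0 km/s

d = 1/p = 1/0.03600″ = 27.778 pc.
v_t = 4.740 μ d = 4.740 × 0.6478 × 27.778 = 85.294 km/s.
v = √(v_r² + v_t²) = √((-112.3)² + 85.294²) = √19886.4 = 141.02 km/s.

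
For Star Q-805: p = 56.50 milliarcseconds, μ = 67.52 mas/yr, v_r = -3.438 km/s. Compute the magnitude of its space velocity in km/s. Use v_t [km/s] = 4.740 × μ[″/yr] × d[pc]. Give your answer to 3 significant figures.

d = 1/p = 1/0.05650″ = 17.699 pc.
μ = 67.52 mas/yr = 0.06752 ″/yr.
v_t = 4.740 μ d = 4.740 × 0.06752 × 17.699 = 5.6645 km/s.
v = √(v_r² + v_t²) = √((-3.438)² + 5.6645²) = √43.9064 = 6.6262 km/s.

6.63 km/s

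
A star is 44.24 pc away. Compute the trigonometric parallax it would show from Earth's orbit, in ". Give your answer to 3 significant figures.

p = 1/d = 1/44.24 = 0.022604 arcsec.

0.0226 "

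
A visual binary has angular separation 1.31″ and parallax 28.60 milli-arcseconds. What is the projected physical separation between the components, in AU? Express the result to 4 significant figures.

45.80 AU

d = 1/p = 1/0.02860″ = 34.965 pc.
At distance d (pc), an angle of θ arcsec spans θ·d AU: s = 1.31 × 34.965 = 45.804 AU.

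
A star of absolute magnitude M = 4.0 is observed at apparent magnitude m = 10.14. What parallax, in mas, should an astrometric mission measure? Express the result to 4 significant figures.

5.916 mas

m − M = 10.14 − 4.0 = 6.14.
d = 10^((m−M)/5 + 1) = 10^2.228 = 169.04 pc.
p = 1/d = 1/169.04 = 0.0059158 arcsec = 5.9158 mas.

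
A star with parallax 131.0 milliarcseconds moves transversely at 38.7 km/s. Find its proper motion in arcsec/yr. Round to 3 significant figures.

d = 1/p = 1/0.1310″ = 7.6336 pc.
μ = v_t / (4.74 d) = 38.7 / (4.74 × 7.6336) = 38.7 / 36.183 = 1.0696 ″/yr.

1.07 arcsec/yr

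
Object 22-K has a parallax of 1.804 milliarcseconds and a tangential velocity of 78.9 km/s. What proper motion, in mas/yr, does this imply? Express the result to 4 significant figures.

30.03 mas/yr

d = 1/p = 1/0.001804″ = 554.32 pc.
μ = v_t / (4.74 d) = 78.9 / (4.74 × 554.32) = 78.9 / 2627.5 = 0.030029 ″/yr = 30.029 mas/yr.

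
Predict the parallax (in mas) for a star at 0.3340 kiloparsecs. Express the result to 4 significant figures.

2.994 mas

d = 0.3340 kpc = 334 pc.
p = 1/d = 1/334 = 0.002994 arcsec.
= 0.002994 × 1000 = 2.994 mas.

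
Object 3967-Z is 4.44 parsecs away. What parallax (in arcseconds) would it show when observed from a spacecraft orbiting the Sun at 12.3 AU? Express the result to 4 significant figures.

p (arcsec) = B (AU) / d (pc).
p = 12.3 / 4.44 = 2.7703 arcsec.

2.770 arcsec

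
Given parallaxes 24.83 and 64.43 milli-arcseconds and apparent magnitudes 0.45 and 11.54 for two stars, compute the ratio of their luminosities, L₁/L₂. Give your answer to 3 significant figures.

d₁ = 1/p₁ = 1/0.02483″ = 40.274 pc; d₂ = 1/p₂ = 1/0.06443″ = 15.521 pc.
M₁ = m₁ − 5 log₁₀ d₁ + 5 = 0.45 − 8.0251 + 5 = -2.5751.
M₂ = 11.54 − 5.9546 + 5 = 10.5854.
L₁/L₂ = 10^(0.4(M₂ − M₁)) = 10^(0.4 × 13.1605) = 10^5.26420 = 1.8374 × 10^5.

L₁/L₂ = 184000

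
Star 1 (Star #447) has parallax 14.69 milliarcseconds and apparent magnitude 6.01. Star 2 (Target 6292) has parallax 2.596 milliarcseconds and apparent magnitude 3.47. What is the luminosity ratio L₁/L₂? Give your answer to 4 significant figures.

L₁/L₂ = 0.003010

d₁ = 1/p₁ = 1/0.01469″ = 68.074 pc; d₂ = 1/p₂ = 1/0.002596″ = 385.21 pc.
M₁ = m₁ − 5 log₁₀ d₁ + 5 = 6.01 − 9.1649 + 5 = 1.8451.
M₂ = 3.47 − 12.9285 + 5 = -4.4585.
L₁/L₂ = 10^(0.4(M₂ − M₁)) = 10^(0.4 × (-6.3036)) = 10^(-2.52144) = 0.00301.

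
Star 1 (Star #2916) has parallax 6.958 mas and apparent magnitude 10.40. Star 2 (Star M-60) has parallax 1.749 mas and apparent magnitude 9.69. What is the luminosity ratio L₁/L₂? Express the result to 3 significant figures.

d₁ = 1/p₁ = 1/0.006958″ = 143.72 pc; d₂ = 1/p₂ = 1/0.001749″ = 571.76 pc.
M₁ = m₁ − 5 log₁₀ d₁ + 5 = 10.40 − 10.7876 + 5 = 4.6124.
M₂ = 9.69 − 13.7861 + 5 = 0.9039.
L₁/L₂ = 10^(0.4(M₂ − M₁)) = 10^(0.4 × (-3.7085)) = 10^(-1.48340) = 0.032855.

L₁/L₂ = 0.0329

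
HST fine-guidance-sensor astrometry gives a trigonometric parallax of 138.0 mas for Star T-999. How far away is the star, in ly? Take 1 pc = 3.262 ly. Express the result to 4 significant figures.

23.64 ly

p = 138.0 mas = 0.1380 arcsec.
d = 1/p = 1/0.1380 = 7.2464 pc.
In light-years: 7.2464 × 3.262 = 23.638 ly.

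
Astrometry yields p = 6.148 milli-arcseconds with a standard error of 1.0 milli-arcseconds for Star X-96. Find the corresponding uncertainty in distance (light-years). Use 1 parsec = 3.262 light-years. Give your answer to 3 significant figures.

d = 1/p, so σ_d = σ_p / p².
σ_d = 0.00100 / (0.006148)² = 0.00100 / 0.000037798 = 26.456 pc = 26.456 × 3.262 ly = 86.299 ly.

86.3 ly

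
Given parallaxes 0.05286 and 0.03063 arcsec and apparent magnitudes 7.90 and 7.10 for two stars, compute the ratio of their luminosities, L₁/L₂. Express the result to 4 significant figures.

d₁ = 1/p₁ = 1/0.05286″ = 18.918 pc; d₂ = 1/p₂ = 1/0.03063″ = 32.648 pc.
M₁ = m₁ − 5 log₁₀ d₁ + 5 = 7.90 − 6.3844 + 5 = 6.5156.
M₂ = 7.10 − 7.5693 + 5 = 4.5307.
L₁/L₂ = 10^(0.4(M₂ − M₁)) = 10^(0.4 × (-1.9849)) = 10^(-0.79396) = 0.16071.

L₁/L₂ = 0.1607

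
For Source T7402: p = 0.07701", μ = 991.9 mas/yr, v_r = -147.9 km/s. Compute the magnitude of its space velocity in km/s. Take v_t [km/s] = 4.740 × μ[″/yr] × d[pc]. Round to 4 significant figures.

160.0 km/s

d = 1/p = 1/0.07701″ = 12.985 pc.
μ = 991.9 mas/yr = 0.9919 ″/yr.
v_t = 4.740 μ d = 4.740 × 0.9919 × 12.985 = 61.05 km/s.
v = √(v_r² + v_t²) = √((-147.9)² + 61.05²) = √25601.5 = 160 km/s.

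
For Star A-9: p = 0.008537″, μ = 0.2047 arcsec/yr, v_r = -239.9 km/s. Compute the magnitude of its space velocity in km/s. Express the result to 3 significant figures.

265 km/s

d = 1/p = 1/0.008537″ = 117.14 pc.
v_t = 4.740 μ d = 4.740 × 0.2047 × 117.14 = 113.66 km/s.
v = √(v_r² + v_t²) = √((-239.9)² + 113.66²) = √70470.6 = 265.46 km/s.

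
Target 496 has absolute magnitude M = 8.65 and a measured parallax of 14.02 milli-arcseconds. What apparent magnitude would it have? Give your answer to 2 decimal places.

m = 12.92

d = 1/p = 1/0.01402″ = 71.327 pc.
m − M = 5 log₁₀ d − 5 = 5 log₁₀(71.327) − 5 = 9.2663 − 5 = 4.2663.
m = M + (m − M) = 8.65 + 4.2663 = 12.92.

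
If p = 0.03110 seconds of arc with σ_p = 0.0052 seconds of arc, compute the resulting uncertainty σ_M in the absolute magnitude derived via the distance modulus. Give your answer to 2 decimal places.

M = m − 5 log₁₀ d + 5 = m + 5 log₁₀ p + 5, so ∂M/∂p = 5/(p ln 10).
σ_M = (5/ln 10) · (σ_p/p) = 2.1715 × 0.0052/0.03110 = 2.1715 × 0.1672 = 0.36307.

σ_M = 0.36 mag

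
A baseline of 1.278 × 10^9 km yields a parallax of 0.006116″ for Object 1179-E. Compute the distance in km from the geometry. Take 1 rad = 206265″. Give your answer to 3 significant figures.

θ = 0.006116″ = 0.006116/206265 = 2.9651 × 10^-8 rad.
d = B/θ = (1.278 × 10^9) / (2.9651 × 10^-8) = 4.3101 × 10^16 km.

4.31 × 10^16 km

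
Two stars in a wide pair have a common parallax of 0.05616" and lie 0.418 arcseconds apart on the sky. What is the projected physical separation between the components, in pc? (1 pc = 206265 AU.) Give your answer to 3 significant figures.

d = 1/p = 1/0.05616″ = 17.806 pc.
At distance d (pc), an angle of θ arcsec spans θ·d AU: s = 0.418 × 17.806 = 7.4429 AU.
= 7.4429 / 206265 = 3.6084 × 10^-5 pc.

3.61 × 10^-5 pc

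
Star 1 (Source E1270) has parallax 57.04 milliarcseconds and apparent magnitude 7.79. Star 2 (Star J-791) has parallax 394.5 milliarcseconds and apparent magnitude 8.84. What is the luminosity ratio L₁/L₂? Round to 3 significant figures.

d₁ = 1/p₁ = 1/0.05704″ = 17.532 pc; d₂ = 1/p₂ = 1/0.3945″ = 2.5349 pc.
M₁ = m₁ − 5 log₁₀ d₁ + 5 = 7.79 − 6.2192 + 5 = 6.5708.
M₂ = 8.84 − 2.0198 + 5 = 11.8202.
L₁/L₂ = 10^(0.4(M₂ − M₁)) = 10^(0.4 × 5.2494) = 10^2.09976 = 125.82.

L₁/L₂ = 126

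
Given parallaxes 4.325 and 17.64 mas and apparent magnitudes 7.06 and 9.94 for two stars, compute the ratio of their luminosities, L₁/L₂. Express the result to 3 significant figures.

d₁ = 1/p₁ = 1/0.004325″ = 231.21 pc; d₂ = 1/p₂ = 1/0.01764″ = 56.689 pc.
M₁ = m₁ − 5 log₁₀ d₁ + 5 = 7.06 − 11.8200 + 5 = 0.2400.
M₂ = 9.94 − 8.7675 + 5 = 6.1725.
L₁/L₂ = 10^(0.4(M₂ − M₁)) = 10^(0.4 × 5.9325) = 10^2.37300 = 236.05.

L₁/L₂ = 236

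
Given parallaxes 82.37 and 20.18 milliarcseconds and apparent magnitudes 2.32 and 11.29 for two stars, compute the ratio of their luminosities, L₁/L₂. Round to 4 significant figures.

L₁/L₂ = 232.4

d₁ = 1/p₁ = 1/0.08237″ = 12.14 pc; d₂ = 1/p₂ = 1/0.02018″ = 49.554 pc.
M₁ = m₁ − 5 log₁₀ d₁ + 5 = 2.32 − 5.4211 + 5 = 1.8989.
M₂ = 11.29 − 8.4754 + 5 = 7.8146.
L₁/L₂ = 10^(0.4(M₂ − M₁)) = 10^(0.4 × 5.9157) = 10^2.36628 = 232.42.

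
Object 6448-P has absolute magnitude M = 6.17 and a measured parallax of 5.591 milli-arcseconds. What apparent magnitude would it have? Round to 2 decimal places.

m = 12.43

d = 1/p = 1/0.005591″ = 178.86 pc.
m − M = 5 log₁₀ d − 5 = 5 log₁₀(178.86) − 5 = 11.2626 − 5 = 6.2626.
m = M + (m − M) = 6.17 + 6.2626 = 12.43.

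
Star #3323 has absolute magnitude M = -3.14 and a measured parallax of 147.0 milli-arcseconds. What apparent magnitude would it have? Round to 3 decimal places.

m = -3.977

d = 1/p = 1/0.1470″ = 6.8027 pc.
m − M = 5 log₁₀ d − 5 = 5 log₁₀(6.8027) − 5 = 4.1634 − 5 = -0.8366.
m = M + (m − M) = -3.14 + (-0.8366) = -3.977.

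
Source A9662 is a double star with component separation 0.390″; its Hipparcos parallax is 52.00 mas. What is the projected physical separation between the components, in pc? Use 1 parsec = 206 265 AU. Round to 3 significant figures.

3.64 × 10^-5 pc

d = 1/p = 1/0.05200″ = 19.231 pc.
At distance d (pc), an angle of θ arcsec spans θ·d AU: s = 0.390 × 19.231 = 7.5001 AU.
= 7.5001 / 206265 = 3.6361 × 10^-5 pc.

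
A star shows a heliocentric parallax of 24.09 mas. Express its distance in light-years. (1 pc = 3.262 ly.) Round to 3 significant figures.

p = 24.09 mas = 0.02409 arcsec.
d = 1/p = 1/0.02409 = 41.511 pc.
In light-years: 41.511 × 3.262 = 135.41 ly.

135 light years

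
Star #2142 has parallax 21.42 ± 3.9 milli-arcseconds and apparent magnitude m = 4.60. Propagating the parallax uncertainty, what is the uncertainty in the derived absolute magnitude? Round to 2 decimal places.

σ_M = 0.40 mag

M = m − 5 log₁₀ d + 5 = m + 5 log₁₀ p + 5, so ∂M/∂p = 5/(p ln 10).
σ_M = (5/ln 10) · (σ_p/p) = 2.1715 × 3.9/21.42 = 2.1715 × 0.18207 = 0.39537.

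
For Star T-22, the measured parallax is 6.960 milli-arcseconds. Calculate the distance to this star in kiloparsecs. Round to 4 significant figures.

p = 6.960 milli-arcseconds = 0.006960 arcsec.
d = 1/p = 1/0.006960 = 143.68 pc.
= 0.14368 kpc.

0.1437 kpc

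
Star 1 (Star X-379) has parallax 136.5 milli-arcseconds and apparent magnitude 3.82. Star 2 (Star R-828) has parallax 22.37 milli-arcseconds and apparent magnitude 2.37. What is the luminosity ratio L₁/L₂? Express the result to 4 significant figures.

d₁ = 1/p₁ = 1/0.1365″ = 7.326 pc; d₂ = 1/p₂ = 1/0.02237″ = 44.703 pc.
M₁ = m₁ − 5 log₁₀ d₁ + 5 = 3.82 − 4.3243 + 5 = 4.4957.
M₂ = 2.37 − 8.2517 + 5 = -0.8817.
L₁/L₂ = 10^(0.4(M₂ − M₁)) = 10^(0.4 × (-5.3774)) = 10^(-2.15096) = 0.0070638.

L₁/L₂ = 0.007064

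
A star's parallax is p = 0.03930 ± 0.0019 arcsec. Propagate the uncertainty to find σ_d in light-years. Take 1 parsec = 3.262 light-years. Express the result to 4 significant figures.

d = 1/p, so σ_d = σ_p / p².
σ_d = 0.00190 / (0.03930)² = 0.00190 / 0.0015445 = 1.2302 pc = 1.2302 × 3.262 ly = 4.0129 ly.

4.013 ly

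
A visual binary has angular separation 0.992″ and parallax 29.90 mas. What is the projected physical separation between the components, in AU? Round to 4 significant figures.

33.18 AU

d = 1/p = 1/0.02990″ = 33.445 pc.
At distance d (pc), an angle of θ arcsec spans θ·d AU: s = 0.992 × 33.445 = 33.177 AU.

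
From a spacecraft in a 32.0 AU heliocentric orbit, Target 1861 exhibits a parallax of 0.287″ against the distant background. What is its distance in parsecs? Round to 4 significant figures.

With baseline B (in AU) and parallax p (in arcsec), d = B/p parsecs.
d = 32.0 / 0.287 = 111.5 pc.

111.5 pc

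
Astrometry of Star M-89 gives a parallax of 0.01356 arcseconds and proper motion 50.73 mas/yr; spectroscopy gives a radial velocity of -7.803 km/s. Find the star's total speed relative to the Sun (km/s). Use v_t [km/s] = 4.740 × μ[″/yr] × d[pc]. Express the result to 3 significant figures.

d = 1/p = 1/0.01356″ = 73.746 pc.
μ = 50.73 mas/yr = 0.05073 ″/yr.
v_t = 4.740 μ d = 4.740 × 0.05073 × 73.746 = 17.733 km/s.
v = √(v_r² + v_t²) = √((-7.803)² + 17.733²) = √375.346 = 19.374 km/s.

19.4 km/s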